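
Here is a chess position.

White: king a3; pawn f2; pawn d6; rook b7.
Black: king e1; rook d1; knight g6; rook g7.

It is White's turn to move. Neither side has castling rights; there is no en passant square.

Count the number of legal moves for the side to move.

White to move; king on a3.
In check: no.
Legal moves: Rb8, Rxg7, Rf7, Re7+, Rd7, Rc7, Ra7, Rb6, Rb5, Rb4, Rb3, Rb2, Rb1, Kb4, Ka4, Kb3, Kb2, Ka2, d7, f3, f4.
Count: 21.

21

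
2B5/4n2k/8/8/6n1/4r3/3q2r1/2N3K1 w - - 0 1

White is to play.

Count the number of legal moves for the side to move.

White to move; king on g1.
In check: yes, from the black rook on g2.
Legal moves: Kh1, Kf1.
Count: 2.

2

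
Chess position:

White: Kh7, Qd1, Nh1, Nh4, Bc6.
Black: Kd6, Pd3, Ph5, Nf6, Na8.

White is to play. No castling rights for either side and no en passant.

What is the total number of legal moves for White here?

White to move; king on h7.
In check: yes, from the black knight on f6.
Legal moves: Kh8, Kg7, Kh6, Kg6.
Count: 4.

4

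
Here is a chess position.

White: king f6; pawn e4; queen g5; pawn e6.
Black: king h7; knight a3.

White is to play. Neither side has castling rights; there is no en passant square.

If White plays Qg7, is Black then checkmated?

yes

After Qg7: black king on h7; in check: yes, from the white queen on g7.
King squares — g6: attacked by Kf6; h6: attacked by Qg7; g7: attacked by Kf6; g8: attacked by Qg7; h8: attacked by Qg7.
Black has no legal moves → checkmate.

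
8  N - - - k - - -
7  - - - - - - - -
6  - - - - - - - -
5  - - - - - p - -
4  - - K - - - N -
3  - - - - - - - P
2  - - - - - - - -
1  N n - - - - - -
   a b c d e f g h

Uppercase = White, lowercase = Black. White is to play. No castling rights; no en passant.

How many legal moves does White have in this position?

18

White to move; king on c4.
In check: no.
Legal moves: Nc7+, Nb6, Nh6, Nf6+, Ne5, Ne3, Nh2, Nf2, Kd5, Kc5, Kb5, Kd4, Kb4, Kd3, Kb3, Nb3, Nc2, h4.
Count: 18.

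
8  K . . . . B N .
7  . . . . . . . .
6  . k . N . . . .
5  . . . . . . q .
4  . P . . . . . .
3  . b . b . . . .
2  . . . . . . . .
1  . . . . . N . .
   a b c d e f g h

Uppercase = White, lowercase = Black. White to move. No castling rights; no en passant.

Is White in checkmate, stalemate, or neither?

neither

White to move; white king on a8.
In check: no.
Legal moves for White include: Ne7, Nh6, Nf6, Bg7, Be7, Bh6, Kb8, Ne8, Nc8+, Nf7, Nb7, Nf5, Nb5, Ne4, Nc4+, Ng3, Ne3, Nh2, ... (list truncated; more exist).
White has legal moves and is not in check → neither.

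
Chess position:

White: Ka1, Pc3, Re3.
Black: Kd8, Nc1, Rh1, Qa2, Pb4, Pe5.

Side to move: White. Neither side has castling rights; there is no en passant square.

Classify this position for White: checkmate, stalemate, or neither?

checkmate

White to move; white king on a1.
In check: yes, from the black queen on a2.
King squares — b1: attacked by Qa2; a2: attacked by Nc1; b2: attacked by Qa2.
Legal moves for White: none.
In check with no legal moves → checkmate.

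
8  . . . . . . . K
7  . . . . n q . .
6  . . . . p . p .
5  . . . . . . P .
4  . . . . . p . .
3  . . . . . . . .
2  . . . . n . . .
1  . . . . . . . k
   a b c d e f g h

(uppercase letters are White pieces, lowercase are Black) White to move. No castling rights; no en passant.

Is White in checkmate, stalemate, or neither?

White to move; white king on h8.
In check: no.
King squares — g7: attacked by Qf7; h7: attacked by Qf7; g8: attacked by Ne7.
Legal moves for White: none.
Not in check and no legal moves → stalemate.

stalemate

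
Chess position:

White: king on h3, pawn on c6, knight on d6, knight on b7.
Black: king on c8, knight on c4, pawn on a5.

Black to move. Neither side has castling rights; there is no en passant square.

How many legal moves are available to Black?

3

Black to move; king on c8.
In check: yes, from the white knight on d6.
Legal moves: Kb8, Kc7, Nxd6.
Count: 3.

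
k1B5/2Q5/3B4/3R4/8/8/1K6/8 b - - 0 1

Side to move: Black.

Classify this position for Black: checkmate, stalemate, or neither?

Black to move; black king on a8.
In check: no.
King squares — a7: attacked by Qc7; b7: attacked by Qc7; b8: attacked by Qc7.
Legal moves for Black: none.
Not in check and no legal moves → stalemate.

stalemate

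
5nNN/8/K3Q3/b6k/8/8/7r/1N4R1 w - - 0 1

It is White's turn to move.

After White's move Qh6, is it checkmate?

After Qh6: black king on h5; in check: yes, from the white queen on h6.
King squares — g4: attacked by Rg1; h4: attacked by Qh6; g5: attacked by Rg1; g6: attacked by Rg1; h6: attacked by Ng8.
Black has no legal moves → checkmate.

yes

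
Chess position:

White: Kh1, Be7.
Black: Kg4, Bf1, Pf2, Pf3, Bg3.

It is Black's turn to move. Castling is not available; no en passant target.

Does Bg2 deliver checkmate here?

After Bg2: white king on h1; in check: yes, from the black bishop on g2.
King squares — g1: attacked by Pf2; g2: attacked by Pf3; h2: attacked by Bg3.
White has no legal moves → checkmate.

yes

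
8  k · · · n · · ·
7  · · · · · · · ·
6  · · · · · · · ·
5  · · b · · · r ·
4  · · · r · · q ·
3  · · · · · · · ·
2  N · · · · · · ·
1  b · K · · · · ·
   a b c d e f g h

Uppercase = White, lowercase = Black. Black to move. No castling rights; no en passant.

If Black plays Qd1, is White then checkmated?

After Qd1: white king on c1; in check: yes, from the black queen on d1.
King squares — b1: attacked by Qd1; d1: attacked by Rd4; b2: attacked by Ba1; c2: attacked by Qd1; d2: attacked by Qd1.
White has no legal moves → checkmate.

yes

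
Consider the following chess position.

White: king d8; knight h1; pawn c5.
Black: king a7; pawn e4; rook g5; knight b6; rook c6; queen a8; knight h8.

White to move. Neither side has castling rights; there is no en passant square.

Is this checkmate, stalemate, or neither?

White to move; white king on d8.
In check: yes, from the black queen on a8.
King squares — c7: attacked by Rc6; d7: attacked by Nb6; e7: available; c8: attacked by Nb6; e8: attacked by Qa8.
Legal moves for White: Ke7.
White is in check but has 1 legal move → neither.

neither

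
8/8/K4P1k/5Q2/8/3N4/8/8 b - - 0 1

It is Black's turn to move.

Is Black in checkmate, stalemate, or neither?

Black to move; black king on h6.
In check: no.
King squares — g5: attacked by Qf5; h5: attacked by Qf5; g6: attacked by Qf5; g7: attacked by Pf6; h7: attacked by Qf5.
Legal moves for Black: none.
Not in check and no legal moves → stalemate.

stalemate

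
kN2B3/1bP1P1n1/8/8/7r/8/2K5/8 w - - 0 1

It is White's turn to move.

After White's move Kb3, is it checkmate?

no

After Kb3: black king on a8; in check: no.
Black is not in check, so this cannot be checkmate.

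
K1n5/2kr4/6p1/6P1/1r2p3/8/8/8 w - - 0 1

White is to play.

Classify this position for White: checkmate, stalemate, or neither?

stalemate

White to move; white king on a8.
In check: no.
King squares — a7: attacked by Nc8; b7: attacked by Rb4; b8: attacked by Rb4.
Legal moves for White: none.
Not in check and no legal moves → stalemate.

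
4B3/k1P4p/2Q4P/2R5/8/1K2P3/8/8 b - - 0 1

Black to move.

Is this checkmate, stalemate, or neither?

stalemate

Black to move; black king on a7.
In check: no.
King squares — a6: attacked by Qc6; b6: attacked by Qc6; b7: attacked by Qc6; a8: attacked by Qc6; b8: attacked by Pc7.
Legal moves for Black: none.
Not in check and no legal moves → stalemate.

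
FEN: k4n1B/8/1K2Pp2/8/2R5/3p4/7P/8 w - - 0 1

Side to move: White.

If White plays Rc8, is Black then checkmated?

After Rc8: black king on a8; in check: yes, from the white rook on c8.
King squares — a7: attacked by Kb6; b7: attacked by Kb6; b8: attacked by Rc8.
Black has no legal moves → checkmate.

yes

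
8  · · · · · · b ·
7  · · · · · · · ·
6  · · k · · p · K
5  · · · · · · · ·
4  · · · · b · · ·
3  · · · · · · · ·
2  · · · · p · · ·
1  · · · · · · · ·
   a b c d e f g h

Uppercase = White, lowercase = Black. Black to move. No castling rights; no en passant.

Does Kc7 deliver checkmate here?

After Kc7: white king on h6; in check: no.
White is not in check, so this cannot be checkmate.

no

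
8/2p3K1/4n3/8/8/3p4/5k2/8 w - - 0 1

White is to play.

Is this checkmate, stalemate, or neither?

White to move; white king on g7.
In check: yes, from the black knight on e6.
Legal moves for White: Kh8, Kg8, Kh7, Kf7, Kh6, Kg6, Kf6.
White is in check but has 7 legal moves → neither.

neither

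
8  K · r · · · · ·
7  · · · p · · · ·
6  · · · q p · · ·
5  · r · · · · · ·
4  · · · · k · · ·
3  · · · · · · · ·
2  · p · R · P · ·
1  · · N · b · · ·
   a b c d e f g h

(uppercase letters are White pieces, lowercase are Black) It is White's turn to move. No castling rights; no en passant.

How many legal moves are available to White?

1

White to move; king on a8.
In check: yes, from the black rook on c8.
Legal moves: Ka7.
Count: 1.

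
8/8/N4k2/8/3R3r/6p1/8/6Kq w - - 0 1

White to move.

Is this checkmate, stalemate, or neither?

White to move; white king on g1.
In check: yes, from the black queen on h1.
King squares — f1: attacked by Qh1; h1: attacked by Rh4; f2: attacked by Pg3; g2: attacked by Qh1; h2: attacked by Qh1.
Legal moves for White: none.
In check with no legal moves → checkmate.

checkmate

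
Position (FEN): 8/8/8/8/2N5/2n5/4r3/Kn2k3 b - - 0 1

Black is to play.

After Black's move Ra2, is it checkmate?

yes

After Ra2: white king on a1; in check: yes, from the black rook on a2.
King squares — b1: attacked by Nc3; a2: attacked by Nc3; b2: attacked by Ra2.
White has no legal moves → checkmate.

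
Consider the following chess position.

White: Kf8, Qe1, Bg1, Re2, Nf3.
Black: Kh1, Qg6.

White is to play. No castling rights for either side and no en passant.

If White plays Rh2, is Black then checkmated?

yes

After Rh2: black king on h1; in check: yes, from the white rook on h2.
King squares — g1: attacked by Qe1; g2: attacked by Rh2; h2: attacked by Bg1.
Black has no legal moves → checkmate.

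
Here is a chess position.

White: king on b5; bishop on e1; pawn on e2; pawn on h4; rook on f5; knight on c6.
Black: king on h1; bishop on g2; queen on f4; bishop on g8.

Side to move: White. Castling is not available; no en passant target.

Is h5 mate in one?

no

After h5: black king on h1; in check: no.
Black is not in check, so this cannot be checkmate.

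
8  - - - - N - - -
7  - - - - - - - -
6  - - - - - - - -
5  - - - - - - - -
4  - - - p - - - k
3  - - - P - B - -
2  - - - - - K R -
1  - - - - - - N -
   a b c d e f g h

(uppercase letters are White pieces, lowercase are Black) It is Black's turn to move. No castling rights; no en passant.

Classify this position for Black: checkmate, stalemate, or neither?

stalemate

Black to move; black king on h4.
In check: no.
King squares — g3: attacked by Kf2; h3: attacked by Ng1; g4: attacked by Rg2; g5: attacked by Rg2; h5: attacked by Bf3.
Legal moves for Black: none.
Not in check and no legal moves → stalemate.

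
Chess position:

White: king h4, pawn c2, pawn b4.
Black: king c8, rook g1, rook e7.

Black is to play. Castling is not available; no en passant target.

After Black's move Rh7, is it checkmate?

After Rh7: white king on h4; in check: yes, from the black rook on h7.
King squares — g3: attacked by Rg1; h3: attacked by Rh7; g4: attacked by Rg1; g5: attacked by Rg1; h5: attacked by Rh7.
White has no legal moves → checkmate.

yes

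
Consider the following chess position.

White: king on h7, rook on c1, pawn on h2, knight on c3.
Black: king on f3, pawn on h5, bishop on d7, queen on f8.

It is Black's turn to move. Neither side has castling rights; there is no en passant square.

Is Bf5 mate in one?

yes

After Bf5: white king on h7; in check: yes, from the black bishop on f5.
King squares — g6: attacked by Bf5; h6: attacked by Qf8; g7: attacked by Qf8; g8: attacked by Qf8; h8: attacked by Qf8.
White has no legal moves → checkmate.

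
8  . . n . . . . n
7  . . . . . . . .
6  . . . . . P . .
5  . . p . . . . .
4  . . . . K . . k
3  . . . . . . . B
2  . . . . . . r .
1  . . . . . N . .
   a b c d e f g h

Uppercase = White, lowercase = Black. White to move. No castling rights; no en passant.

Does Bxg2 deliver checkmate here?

no

After Bxg2: black king on h4; in check: no.
Black is not in check, so this cannot be checkmate.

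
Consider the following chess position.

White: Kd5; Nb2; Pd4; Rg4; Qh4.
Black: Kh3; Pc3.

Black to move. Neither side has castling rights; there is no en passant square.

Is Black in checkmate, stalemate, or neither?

Black to move; black king on h3.
In check: yes, from the white queen on h4.
King squares — g2: attacked by Rg4; h2: attacked by Qh4; g3: attacked by Rg4; g4: attacked by Qh4; h4: attacked by Rg4.
Legal moves for Black: none.
In check with no legal moves → checkmate.

checkmate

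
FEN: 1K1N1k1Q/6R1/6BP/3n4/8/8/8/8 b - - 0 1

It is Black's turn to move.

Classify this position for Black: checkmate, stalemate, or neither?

checkmate

Black to move; black king on f8.
In check: yes, from the white queen on h8.
King squares — e7: attacked by Rg7; f7: attacked by Bg6; g7: attacked by Ph6; e8: attacked by Bg6; g8: attacked by Rg7.
Legal moves for Black: none.
In check with no legal moves → checkmate.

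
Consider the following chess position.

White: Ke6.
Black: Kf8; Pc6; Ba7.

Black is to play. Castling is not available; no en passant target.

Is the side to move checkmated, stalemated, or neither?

neither

Black to move; black king on f8.
In check: no.
Legal moves for Black: Kg8, Ke8, Kg7, Bb8, Bb6, Bc5, Bd4, Be3, Bf2, Bg1, c5.
Black has 11 legal moves and is not in check → neither.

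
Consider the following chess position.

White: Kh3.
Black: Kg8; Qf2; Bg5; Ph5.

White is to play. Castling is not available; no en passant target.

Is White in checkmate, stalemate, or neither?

stalemate

White to move; white king on h3.
In check: no.
King squares — g2: attacked by Qf2; h2: attacked by Qf2; g3: attacked by Qf2; g4: attacked by Ph5; h4: attacked by Qf2.
Legal moves for White: none.
Not in check and no legal moves → stalemate.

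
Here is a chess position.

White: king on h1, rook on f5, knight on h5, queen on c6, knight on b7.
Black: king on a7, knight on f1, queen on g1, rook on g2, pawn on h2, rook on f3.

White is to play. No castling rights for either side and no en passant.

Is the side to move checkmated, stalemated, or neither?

checkmate

White to move; white king on h1.
In check: yes, from the black queen on g1.
King squares — g1: attacked by Rg2; g2: attacked by Qg1; h2: attacked by Nf1.
Legal moves for White: none.
In check with no legal moves → checkmate.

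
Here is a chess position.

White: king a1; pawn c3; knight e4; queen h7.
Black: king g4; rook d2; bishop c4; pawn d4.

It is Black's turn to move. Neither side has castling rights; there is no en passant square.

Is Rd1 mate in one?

After Rd1: white king on a1; in check: yes, from the black rook on d1.
White has 1 legal reply: Kb2.
In check but a legal move exists → not checkmate.

no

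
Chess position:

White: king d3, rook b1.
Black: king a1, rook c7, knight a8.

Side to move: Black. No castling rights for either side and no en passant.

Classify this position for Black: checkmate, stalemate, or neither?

Black to move; black king on a1.
In check: yes, from the white rook on b1.
Legal moves for Black: Ka2, Kxb1.
Black is in check but has 2 legal moves → neither.

neither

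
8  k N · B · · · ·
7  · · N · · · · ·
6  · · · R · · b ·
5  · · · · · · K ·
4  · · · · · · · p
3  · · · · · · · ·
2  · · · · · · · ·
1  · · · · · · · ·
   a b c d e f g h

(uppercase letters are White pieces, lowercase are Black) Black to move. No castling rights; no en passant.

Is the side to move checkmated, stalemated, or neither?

Black to move; black king on a8.
In check: yes, from the white knight on c7.
King squares — a7: available; b7: available; b8: available.
Legal moves for Black: Kxb8, Kb7, Ka7.
Black is in check but has 3 legal moves → neither.

neither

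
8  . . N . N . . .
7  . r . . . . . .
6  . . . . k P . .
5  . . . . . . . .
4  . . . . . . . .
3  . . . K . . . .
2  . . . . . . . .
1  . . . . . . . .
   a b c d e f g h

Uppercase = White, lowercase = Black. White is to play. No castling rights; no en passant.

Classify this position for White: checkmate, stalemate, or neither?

White to move; white king on d3.
In check: no.
Legal moves for White: Ng7+, Nc7+, Ned6, Ne7, Na7, Ncd6, Nb6, Ke4, Kd4, Kc4, Ke3, Kc3, Ke2, Kd2, Kc2, f7.
White has 16 legal moves and is not in check → neither.

neither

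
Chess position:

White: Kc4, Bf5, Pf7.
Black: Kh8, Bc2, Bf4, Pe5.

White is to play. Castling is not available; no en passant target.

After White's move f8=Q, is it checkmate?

After f8=Q: black king on h8; in check: yes, from the white queen on f8.
King squares — g7: attacked by Qf8; h7: attacked by Bf5; g8: attacked by Qf8.
Black has no legal moves → checkmate.

yes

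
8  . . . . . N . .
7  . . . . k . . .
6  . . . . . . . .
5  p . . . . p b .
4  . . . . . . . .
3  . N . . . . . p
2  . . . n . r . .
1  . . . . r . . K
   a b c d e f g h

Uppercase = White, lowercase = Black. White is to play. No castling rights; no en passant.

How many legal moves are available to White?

White to move; king on h1.
In check: yes, from the black rook on e1.
Legal moves: none.
Count: 0.

0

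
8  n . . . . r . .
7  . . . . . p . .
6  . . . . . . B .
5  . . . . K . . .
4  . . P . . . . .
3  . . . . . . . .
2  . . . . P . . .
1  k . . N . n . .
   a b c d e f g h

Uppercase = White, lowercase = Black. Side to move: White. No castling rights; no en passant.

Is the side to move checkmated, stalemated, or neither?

neither

White to move; white king on e5.
In check: no.
Legal moves for White include: Bh7, Bxf7, Bh5, Bf5, Be4, Bd3, Bc2, Bb1, Kf6, Kd6, Kf5, Kd5, Kf4, Ke4, Kd4, Ne3, Nc3, Nf2, ... (list truncated; more exist).
White has legal moves and is not in check → neither.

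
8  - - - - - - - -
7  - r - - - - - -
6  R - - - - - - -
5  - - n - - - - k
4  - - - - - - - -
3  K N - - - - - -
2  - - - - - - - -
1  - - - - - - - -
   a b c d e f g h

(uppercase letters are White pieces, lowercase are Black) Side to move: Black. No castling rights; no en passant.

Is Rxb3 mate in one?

After Rxb3: white king on a3; in check: yes, from the black rook on b3.
White has 1 legal reply: Ka2.
In check but a legal move exists → not checkmate.

no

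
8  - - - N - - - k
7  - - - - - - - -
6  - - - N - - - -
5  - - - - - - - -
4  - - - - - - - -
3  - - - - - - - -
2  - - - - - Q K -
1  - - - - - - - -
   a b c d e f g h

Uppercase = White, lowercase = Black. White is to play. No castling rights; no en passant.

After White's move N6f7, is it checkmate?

no

After N6f7: black king on h8; in check: yes, from the white knight on f7.
Black has 3 legal replies: Kg8, Kh7, Kg7.
In check but a legal move exists → not checkmate.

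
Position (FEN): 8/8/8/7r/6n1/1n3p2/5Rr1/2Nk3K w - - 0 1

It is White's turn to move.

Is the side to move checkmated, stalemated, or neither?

White to move; white king on h1.
In check: yes, from the black rook on h5.
King squares — g1: attacked by Rg2; g2: attacked by Pf3; h2: attacked by Rg2.
Legal moves for White: none.
In check with no legal moves → checkmate.

checkmate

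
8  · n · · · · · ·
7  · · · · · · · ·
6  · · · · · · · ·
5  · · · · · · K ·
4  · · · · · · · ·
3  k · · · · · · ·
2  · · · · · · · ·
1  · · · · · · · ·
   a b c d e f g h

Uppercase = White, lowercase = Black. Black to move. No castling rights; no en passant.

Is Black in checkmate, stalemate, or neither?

neither

Black to move; black king on a3.
In check: no.
Legal moves for Black: Nd7, Nc6, Na6, Kb4, Ka4, Kb3, Kb2, Ka2.
Black has 8 legal moves and is not in check → neither.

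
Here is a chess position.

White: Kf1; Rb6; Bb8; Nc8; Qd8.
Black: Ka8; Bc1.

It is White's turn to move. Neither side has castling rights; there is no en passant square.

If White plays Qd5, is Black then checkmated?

After Qd5: black king on a8; in check: yes, from the white queen on d5.
King squares — a7: attacked by Bb8; b7: attacked by Qd5; b8: attacked by Rb6.
Black has no legal moves → checkmate.

yes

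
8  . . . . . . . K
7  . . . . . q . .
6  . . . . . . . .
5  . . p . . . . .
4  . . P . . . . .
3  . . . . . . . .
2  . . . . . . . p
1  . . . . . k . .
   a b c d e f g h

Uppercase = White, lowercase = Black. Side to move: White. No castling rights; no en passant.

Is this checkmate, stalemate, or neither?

White to move; white king on h8.
In check: no.
King squares — g7: attacked by Qf7; h7: attacked by Qf7; g8: attacked by Qf7.
Legal moves for White: none.
Not in check and no legal moves → stalemate.

stalemate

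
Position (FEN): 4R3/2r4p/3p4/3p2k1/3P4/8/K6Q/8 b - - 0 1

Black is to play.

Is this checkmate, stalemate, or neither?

neither

Black to move; black king on g5.
In check: no.
Legal moves for Black include: Rc8, Rg7, Rf7, Re7, Rd7, Rb7, Ra7+, Rc6, Rc5, Rc4, Rc3, Rc2+, Rc1, Kg6, Kf6, Kf5, Kg4, h6, ... (list truncated; more exist).
Black has legal moves and is not in check → neither.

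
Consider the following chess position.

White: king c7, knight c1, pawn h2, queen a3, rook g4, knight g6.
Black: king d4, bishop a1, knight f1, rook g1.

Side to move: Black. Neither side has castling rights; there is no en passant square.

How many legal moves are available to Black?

2

Black to move; king on d4.
In check: yes, from the white rook on g4.
Legal moves: Kd5, Rxg4.
Count: 2.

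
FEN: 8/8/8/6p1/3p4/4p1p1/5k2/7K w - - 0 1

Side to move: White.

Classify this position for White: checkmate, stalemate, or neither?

stalemate

White to move; white king on h1.
In check: no.
King squares — g1: attacked by Kf2; g2: attacked by Kf2; h2: attacked by Pg3.
Legal moves for White: none.
Not in check and no legal moves → stalemate.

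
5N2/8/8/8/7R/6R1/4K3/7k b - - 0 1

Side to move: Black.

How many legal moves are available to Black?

Black to move; king on h1.
In check: yes, from the white rook on h4.
Legal moves: none.
Count: 0.

0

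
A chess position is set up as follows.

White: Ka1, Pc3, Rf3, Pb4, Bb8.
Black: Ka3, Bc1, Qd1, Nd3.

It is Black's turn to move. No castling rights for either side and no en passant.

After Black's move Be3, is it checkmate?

yes

After Be3: white king on a1; in check: yes, from the black queen on d1.
King squares — b1: attacked by Qd1; a2: attacked by Ka3; b2: attacked by Ka3.
White has no legal moves → checkmate.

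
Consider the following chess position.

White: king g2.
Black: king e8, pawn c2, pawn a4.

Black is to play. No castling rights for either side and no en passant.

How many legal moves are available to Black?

10

Black to move; king on e8.
In check: no.
Legal moves: Kf8, Kd8, Kf7, Ke7, Kd7, a3, c1=Q, c1=R, c1=B, c1=N.
Count: 10.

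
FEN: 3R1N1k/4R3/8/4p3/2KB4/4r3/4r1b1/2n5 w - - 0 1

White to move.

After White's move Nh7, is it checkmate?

After Nh7: black king on h8; in check: yes, from the white rook on d8.
King squares — g7: attacked by Re7; h7: attacked by Re7; g8: attacked by Rd8.
Black has no legal moves → checkmate.

yes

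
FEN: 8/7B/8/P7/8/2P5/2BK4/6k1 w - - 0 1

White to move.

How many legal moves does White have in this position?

21

White to move; king on d2.
In check: no.
Legal moves: Bg8, Bhg6, Bhf5, Bhe4, Bhd3, Ke3, Kd3, Ke2, Ke1, Kd1, Kc1, Bcg6, Bcf5, Bce4, Ba4, Bcd3, Bb3, Bd1, Bb1, a6, c4.
Count: 21.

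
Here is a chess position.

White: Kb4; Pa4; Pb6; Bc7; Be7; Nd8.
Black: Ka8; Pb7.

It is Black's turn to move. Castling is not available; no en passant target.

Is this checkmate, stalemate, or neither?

Black to move; black king on a8.
In check: no.
King squares — a7: attacked by Pb6; b7: own pawn; b8: attacked by Bc7.
Legal moves for Black: none.
Not in check and no legal moves → stalemate.

stalemate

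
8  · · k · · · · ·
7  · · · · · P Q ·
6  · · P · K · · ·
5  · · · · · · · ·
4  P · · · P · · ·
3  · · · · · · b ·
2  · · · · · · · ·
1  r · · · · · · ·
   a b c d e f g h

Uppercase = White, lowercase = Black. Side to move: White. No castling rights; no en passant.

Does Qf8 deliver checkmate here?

no

After Qf8: black king on c8; in check: yes, from the white queen on f8.
Black has 1 legal reply: Kc7.
In check but a legal move exists → not checkmate.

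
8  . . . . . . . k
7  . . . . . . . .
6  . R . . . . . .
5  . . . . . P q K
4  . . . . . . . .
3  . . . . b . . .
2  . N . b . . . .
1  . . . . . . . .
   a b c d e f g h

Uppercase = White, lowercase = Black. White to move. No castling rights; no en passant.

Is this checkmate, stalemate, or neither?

checkmate

White to move; white king on h5.
In check: yes, from the black queen on g5.
King squares — g4: attacked by Qg5; h4: attacked by Qg5; g5: attacked by Be3; g6: attacked by Qg5; h6: attacked by Qg5.
Legal moves for White: none.
In check with no legal moves → checkmate.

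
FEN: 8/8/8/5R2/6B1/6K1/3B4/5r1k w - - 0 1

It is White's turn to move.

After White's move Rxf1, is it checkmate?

yes

After Rxf1: black king on h1; in check: yes, from the white rook on f1.
King squares — g1: attacked by Rf1; g2: attacked by Kg3; h2: attacked by Kg3.
Black has no legal moves → checkmate.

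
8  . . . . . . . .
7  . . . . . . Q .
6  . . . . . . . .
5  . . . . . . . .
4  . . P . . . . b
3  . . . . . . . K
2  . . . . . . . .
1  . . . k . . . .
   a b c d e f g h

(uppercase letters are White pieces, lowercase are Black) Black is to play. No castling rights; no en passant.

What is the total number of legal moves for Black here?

12

Black to move; king on d1.
In check: no.
Legal moves: Bd8, Be7, Bf6, Bg5, Bg3, Bf2, Be1, Ke2, Kd2, Kc2, Ke1, Kc1.
Count: 12.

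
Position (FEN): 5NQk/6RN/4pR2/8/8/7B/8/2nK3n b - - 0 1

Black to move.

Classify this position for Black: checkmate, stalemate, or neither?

Black to move; black king on h8.
In check: yes, from the white queen on g8.
King squares — g7: attacked by Qg8; h7: attacked by Rg7; g8: attacked by Rg7.
Legal moves for Black: none.
In check with no legal moves → checkmate.

checkmate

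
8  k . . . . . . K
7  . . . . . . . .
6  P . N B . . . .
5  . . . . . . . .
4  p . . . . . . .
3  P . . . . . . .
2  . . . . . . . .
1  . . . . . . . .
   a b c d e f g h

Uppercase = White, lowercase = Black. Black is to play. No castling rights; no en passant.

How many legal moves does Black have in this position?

Black to move; king on a8.
In check: no.
Legal moves: none.
Count: 0.

0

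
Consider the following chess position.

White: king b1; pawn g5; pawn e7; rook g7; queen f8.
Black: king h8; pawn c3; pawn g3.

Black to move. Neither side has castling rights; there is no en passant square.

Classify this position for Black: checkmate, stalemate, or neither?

checkmate

Black to move; black king on h8.
In check: yes, from the white queen on f8.
King squares — g7: attacked by Qf8; h7: attacked by Rg7; g8: attacked by Rg7.
Legal moves for Black: none.
In check with no legal moves → checkmate.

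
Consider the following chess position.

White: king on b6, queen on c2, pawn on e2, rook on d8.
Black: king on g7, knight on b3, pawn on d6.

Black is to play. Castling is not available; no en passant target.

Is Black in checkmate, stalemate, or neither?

Black to move; black king on g7.
In check: no.
Legal moves for Black: Kf7, Kh6, Kf6, Nc5, Na5, Nd4, Nd2, Nc1, Na1, d5.
Black has 10 legal moves and is not in check → neither.

neither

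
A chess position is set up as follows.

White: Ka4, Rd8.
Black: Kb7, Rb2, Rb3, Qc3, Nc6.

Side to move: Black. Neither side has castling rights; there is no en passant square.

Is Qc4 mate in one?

After Qc4: white king on a4; in check: yes, from the black queen on c4.
King squares — a3: attacked by Rb3; b3: attacked by Rb2; b4: attacked by Rb3; a5: attacked by Nc6; b5: attacked by Rb3.
White has no legal moves → checkmate.

yes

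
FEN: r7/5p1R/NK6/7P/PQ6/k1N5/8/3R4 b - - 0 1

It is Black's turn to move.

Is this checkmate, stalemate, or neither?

checkmate

Black to move; black king on a3.
In check: yes, from the white queen on b4.
King squares — a2: attacked by Nc3; b2: attacked by Qb4; b3: attacked by Qb4; a4: attacked by Nc3; b4: attacked by Na6.
Legal moves for Black: none.
In check with no legal moves → checkmate.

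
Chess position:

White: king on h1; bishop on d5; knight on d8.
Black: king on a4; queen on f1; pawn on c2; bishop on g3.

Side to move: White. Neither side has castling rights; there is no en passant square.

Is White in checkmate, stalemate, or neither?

White to move; white king on h1.
In check: yes, from the black queen on f1.
King squares — g1: attacked by Qf1; g2: attacked by Qf1; h2: attacked by Bg3.
Legal moves for White: none.
In check with no legal moves → checkmate.

checkmate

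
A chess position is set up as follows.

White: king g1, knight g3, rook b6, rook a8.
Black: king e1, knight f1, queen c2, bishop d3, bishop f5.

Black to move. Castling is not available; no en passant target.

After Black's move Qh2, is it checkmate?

yes

After Qh2: white king on g1; in check: yes, from the black queen on h2.
King squares — f1: attacked by Ke1; h1: attacked by Qh2; f2: attacked by Ke1; g2: attacked by Qh2; h2: attacked by Nf1.
White has no legal moves → checkmate.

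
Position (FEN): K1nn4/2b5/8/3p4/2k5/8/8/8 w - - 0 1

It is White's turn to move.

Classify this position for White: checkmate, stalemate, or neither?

White to move; white king on a8.
In check: no.
King squares — a7: attacked by Nc8; b7: attacked by Nd8; b8: attacked by Bc7.
Legal moves for White: none.
Not in check and no legal moves → stalemate.

stalemate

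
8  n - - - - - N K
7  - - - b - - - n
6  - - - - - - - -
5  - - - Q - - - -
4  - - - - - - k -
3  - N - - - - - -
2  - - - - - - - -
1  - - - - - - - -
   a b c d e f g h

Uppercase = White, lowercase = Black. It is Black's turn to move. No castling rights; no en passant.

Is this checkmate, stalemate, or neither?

neither

Black to move; black king on g4.
In check: no.
Legal moves for Black: Nc7, Nb6, Nf8, Nf6, Ng5, Be8, Bc8, Be6, Bc6, Bf5, Bb5, Ba4, Kh4, Kf4, Kh3, Kg3.
Black has 16 legal moves and is not in check → neither.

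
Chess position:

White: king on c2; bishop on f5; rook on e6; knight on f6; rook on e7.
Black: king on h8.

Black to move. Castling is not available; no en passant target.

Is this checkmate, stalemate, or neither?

stalemate

Black to move; black king on h8.
In check: no.
King squares — g7: attacked by Re7; h7: attacked by Bf5; g8: attacked by Nf6.
Legal moves for Black: none.
Not in check and no legal moves → stalemate.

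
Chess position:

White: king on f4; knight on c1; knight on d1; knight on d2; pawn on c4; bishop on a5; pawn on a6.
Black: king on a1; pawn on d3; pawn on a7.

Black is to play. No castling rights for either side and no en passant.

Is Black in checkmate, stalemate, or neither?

Black to move; black king on a1.
In check: no.
King squares — b1: attacked by Nd2; a2: attacked by Nc1; b2: attacked by Nd1.
Legal moves for Black: none.
Not in check and no legal moves → stalemate.

stalemate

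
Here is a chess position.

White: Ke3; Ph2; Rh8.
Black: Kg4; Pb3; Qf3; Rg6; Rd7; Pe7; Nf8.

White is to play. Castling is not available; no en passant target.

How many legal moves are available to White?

0

White to move; king on e3.
In check: yes, from the black queen on f3.
Legal moves: none.
Count: 0.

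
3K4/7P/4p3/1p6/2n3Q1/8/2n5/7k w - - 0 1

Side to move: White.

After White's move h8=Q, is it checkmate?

After h8=Q: black king on h1; in check: yes, from the white queen on h8.
King squares — g1: attacked by Qg4; g2: attacked by Qg4; h2: attacked by Qh8.
Black has no legal moves → checkmate.

yes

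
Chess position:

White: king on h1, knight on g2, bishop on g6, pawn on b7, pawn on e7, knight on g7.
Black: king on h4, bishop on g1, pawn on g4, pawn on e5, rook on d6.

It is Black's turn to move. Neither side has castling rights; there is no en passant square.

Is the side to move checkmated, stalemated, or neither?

Black to move; black king on h4.
In check: yes, from the white knight on g2.
King squares — g3: available; h3: available; g4: own pawn; g5: available; h5: attacked by Bg6.
Legal moves for Black: Kg5, Kh3, Kg3.
Black is in check but has 3 legal moves → neither.

neither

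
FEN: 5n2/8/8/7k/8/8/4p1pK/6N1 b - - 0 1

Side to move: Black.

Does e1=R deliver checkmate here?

After e1=R: white king on h2; in check: no.
White is not in check, so this cannot be checkmate.

no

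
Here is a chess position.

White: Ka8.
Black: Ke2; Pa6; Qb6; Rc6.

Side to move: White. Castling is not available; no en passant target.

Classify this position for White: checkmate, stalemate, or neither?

stalemate

White to move; white king on a8.
In check: no.
King squares — a7: attacked by Qb6; b7: attacked by Qb6; b8: attacked by Qb6.
Legal moves for White: none.
Not in check and no legal moves → stalemate.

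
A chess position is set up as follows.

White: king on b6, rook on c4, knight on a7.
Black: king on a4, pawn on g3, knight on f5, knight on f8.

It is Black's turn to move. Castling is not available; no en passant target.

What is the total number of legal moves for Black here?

Black to move; king on a4.
In check: yes, from the white rook on c4.
Legal moves: Kb3, Ka3.
Count: 2.

2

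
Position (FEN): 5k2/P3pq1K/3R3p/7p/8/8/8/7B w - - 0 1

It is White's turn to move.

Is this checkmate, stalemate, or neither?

neither

White to move; white king on h7.
In check: yes, from the black queen on f7.
King squares — g6: attacked by Qf7; h6: available; g7: attacked by Qf7; g8: attacked by Qf7; h8: available.
Legal moves for White: Kh8, Kxh6.
White is in check but has 2 legal moves → neither.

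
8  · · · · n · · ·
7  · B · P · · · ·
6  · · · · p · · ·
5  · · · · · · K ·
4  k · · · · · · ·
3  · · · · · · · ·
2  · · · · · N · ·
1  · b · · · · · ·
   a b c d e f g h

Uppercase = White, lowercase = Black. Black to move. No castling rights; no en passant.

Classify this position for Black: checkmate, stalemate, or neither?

neither

Black to move; black king on a4.
In check: no.
Legal moves for Black: Ng7, Nc7, Nf6, Nd6, Kb5, Ka5, Kb4, Kb3, Ka3, Bh7, Bg6, Bf5, Be4, Bd3, Bc2, Ba2, e5.
Black has 17 legal moves and is not in check → neither.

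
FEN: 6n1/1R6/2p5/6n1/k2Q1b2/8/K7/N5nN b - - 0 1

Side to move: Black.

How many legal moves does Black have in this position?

Black to move; king on a4.
In check: yes, from the white queen on d4.
Legal moves: Ka5.
Count: 1.

1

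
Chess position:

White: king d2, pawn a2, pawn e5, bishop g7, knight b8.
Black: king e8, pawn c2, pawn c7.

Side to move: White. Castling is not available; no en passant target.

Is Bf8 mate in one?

After Bf8: black king on e8; in check: no.
Black is not in check, so this cannot be checkmate.

no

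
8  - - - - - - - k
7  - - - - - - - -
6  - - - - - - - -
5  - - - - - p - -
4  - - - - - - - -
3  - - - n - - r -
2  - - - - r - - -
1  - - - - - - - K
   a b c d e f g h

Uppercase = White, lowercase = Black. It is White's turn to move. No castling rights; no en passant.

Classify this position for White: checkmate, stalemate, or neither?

White to move; white king on h1.
In check: no.
King squares — g1: attacked by Rg3; g2: attacked by Re2; h2: attacked by Re2.
Legal moves for White: none.
Not in check and no legal moves → stalemate.

stalemate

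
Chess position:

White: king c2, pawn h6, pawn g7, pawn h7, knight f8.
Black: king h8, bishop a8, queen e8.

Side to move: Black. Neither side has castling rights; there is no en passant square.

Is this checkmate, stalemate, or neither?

checkmate

Black to move; black king on h8.
In check: yes, from the white pawn on g7.
King squares — g7: attacked by Ph6; h7: attacked by Nf8; g8: attacked by Ph7.
Legal moves for Black: none.
In check with no legal moves → checkmate.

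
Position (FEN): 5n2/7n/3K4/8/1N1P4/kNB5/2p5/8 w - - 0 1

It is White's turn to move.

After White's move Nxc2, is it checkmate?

no

After Nxc2: black king on a3; in check: yes, from the white knight on c2.
Black has 3 legal replies: Ka4, Kxb3, Ka2.
In check but a legal move exists → not checkmate.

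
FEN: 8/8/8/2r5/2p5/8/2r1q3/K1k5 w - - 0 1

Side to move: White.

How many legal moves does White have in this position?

0

White to move; king on a1.
In check: no.
Legal moves: none.
Count: 0.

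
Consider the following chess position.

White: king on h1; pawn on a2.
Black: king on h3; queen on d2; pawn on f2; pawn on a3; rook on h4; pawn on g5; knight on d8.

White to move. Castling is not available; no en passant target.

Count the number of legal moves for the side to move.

0

White to move; king on h1.
In check: no.
Legal moves: none.
Count: 0.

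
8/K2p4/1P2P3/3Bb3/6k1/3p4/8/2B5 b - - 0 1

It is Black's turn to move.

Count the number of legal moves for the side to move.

Black to move; king on g4.
In check: no.
Legal moves: Bh8, Bb8+, Bg7, Bc7, Bf6, Bd6, Bf4, Bd4, Bg3, Bc3, Bh2, Bb2, Ba1, Kh5, Kf5, Kh4, Kh3, Kg3, dxe6, d6, d2.
Count: 21.

21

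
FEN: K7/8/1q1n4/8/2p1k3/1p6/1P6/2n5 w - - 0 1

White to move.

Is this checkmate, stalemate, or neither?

White to move; white king on a8.
In check: no.
King squares — a7: attacked by Qb6; b7: attacked by Qb6; b8: attacked by Qb6.
Legal moves for White: none.
Not in check and no legal moves → stalemate.

stalemate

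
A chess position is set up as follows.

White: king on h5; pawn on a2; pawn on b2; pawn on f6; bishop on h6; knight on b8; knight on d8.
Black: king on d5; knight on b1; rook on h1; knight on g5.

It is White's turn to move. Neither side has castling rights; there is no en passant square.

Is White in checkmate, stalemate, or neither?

White to move; white king on h5.
In check: yes, from the black rook on h1.
Legal moves for White: Kg6, Kxg5, Kg4.
White is in check but has 3 legal moves → neither.

neither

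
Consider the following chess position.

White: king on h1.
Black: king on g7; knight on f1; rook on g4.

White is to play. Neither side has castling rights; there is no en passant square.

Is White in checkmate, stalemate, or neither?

stalemate

White to move; white king on h1.
In check: no.
King squares — g1: attacked by Rg4; g2: attacked by Rg4; h2: attacked by Nf1.
Legal moves for White: none.
Not in check and no legal moves → stalemate.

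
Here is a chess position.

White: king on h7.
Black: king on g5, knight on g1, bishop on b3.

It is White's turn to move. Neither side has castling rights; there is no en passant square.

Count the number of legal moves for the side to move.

2

White to move; king on h7.
In check: no.
Legal moves: Kh8, Kg7.
Count: 2.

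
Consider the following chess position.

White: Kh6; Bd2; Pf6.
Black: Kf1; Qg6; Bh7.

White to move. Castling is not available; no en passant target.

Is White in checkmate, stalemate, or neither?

checkmate

White to move; white king on h6.
In check: yes, from the black queen on g6.
King squares — g5: attacked by Qg6; h5: attacked by Qg6; g6: attacked by Bh7; g7: attacked by Qg6; h7: attacked by Qg6.
Legal moves for White: none.
In check with no legal moves → checkmate.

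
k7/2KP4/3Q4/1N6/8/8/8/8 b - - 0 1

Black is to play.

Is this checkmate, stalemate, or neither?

stalemate

Black to move; black king on a8.
In check: no.
King squares — a7: attacked by Nb5; b7: attacked by Kc7; b8: attacked by Kc7.
Legal moves for Black: none.
Not in check and no legal moves → stalemate.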